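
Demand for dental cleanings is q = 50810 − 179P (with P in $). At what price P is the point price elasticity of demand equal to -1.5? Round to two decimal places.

Ed = −179P/(50810 − 179P). Set this equal to -1.5:
179P = 1.5·(50810 − 179P) ⇒ 179P(1 + 1.5) = 1.5·50810
P = 1.5·50810 / (179·2.5) = 170.3128…

170.31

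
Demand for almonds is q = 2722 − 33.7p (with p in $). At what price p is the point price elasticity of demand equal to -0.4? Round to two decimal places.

Ed = −33.7p/(2722 − 33.7p). Set this equal to -0.4:
33.7p = 0.4·(2722 − 33.7p) ⇒ 33.7p(1 + 0.4) = 0.4·2722
p = 0.4·2722 / (33.7·1.4) = 23.0775…

23.08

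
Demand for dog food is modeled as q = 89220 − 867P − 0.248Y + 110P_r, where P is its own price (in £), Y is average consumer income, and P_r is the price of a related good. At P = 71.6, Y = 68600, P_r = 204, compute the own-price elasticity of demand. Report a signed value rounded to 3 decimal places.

-1.906

At the given values, q = 89220 − 867(71.6) − 0.248(68600) + 110(204) = 32570.
∂q/∂P = −867.
E = (-867) × (71.6/32570) = -1.90596…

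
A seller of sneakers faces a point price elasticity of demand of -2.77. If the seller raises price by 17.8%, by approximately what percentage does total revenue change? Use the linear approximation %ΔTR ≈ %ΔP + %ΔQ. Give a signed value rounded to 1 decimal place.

%ΔQ ≈ Ed × %ΔP = (-2.77) × (+17.8%) = -49.3060%
%ΔTR ≈ %ΔP + %ΔQ = (+17.8%) + (-49.3060%) = -31.5060%

-31.5%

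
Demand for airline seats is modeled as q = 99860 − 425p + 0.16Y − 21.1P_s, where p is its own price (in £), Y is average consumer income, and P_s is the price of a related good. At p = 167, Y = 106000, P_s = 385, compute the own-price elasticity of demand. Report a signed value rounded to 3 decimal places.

At the given values, q = 99860 − 425(167) + 0.16(106000) − 21.1(385) = 37721.5.
∂q/∂p = −425.
E = (-425) × (167/37721.5) = -1.88155…

-1.882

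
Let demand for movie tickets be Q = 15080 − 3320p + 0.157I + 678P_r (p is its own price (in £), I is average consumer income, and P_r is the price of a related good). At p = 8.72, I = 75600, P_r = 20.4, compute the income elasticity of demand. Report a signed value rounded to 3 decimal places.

At the given values, Q = 15080 − 3320(8.72) + 0.157(75600) + 678(20.4) = 11830.
∂Q/∂I = 0.157.
E = (0.157) × (75600/11830) = 1.00331…

1.003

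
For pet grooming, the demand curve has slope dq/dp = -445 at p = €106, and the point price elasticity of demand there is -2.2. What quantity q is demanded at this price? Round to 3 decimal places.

Ed = (dq/dp)·(p/q) ⇒ q = (dq/dp)·p/Ed = (-445)·106/(-2.2) = 21440.90909…

21440.909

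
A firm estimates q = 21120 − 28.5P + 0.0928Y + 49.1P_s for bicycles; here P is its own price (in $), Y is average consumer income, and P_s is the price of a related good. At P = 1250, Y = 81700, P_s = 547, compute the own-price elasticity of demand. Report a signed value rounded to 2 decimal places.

-1.79

At the given values, q = 21120 − 28.5(1250) + 0.0928(81700) + 49.1(547) = 19934.46.
∂q/∂P = −28.5.
E = (-28.5) × (1250/19934.46) = -1.7871…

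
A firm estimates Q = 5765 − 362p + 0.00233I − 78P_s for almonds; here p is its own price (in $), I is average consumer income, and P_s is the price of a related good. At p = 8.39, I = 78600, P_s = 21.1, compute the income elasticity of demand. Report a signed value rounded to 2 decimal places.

At the given values, Q = 5765 − 362(8.39) + 0.00233(78600) − 78(21.1) = 1265.158.
∂Q/∂I = 0.00233.
E = (0.00233) × (78600/1265.158) = 0.1447…

0.14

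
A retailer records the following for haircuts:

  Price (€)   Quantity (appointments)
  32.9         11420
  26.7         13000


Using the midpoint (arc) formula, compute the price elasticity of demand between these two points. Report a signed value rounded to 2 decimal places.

%ΔQ = (13000 − 11420) / [(11420 + 13000)/2] = 1580/12210 = 0.129402…
%ΔP = (26.7 − 32.9) / [(32.9 + 26.7)/2] = -6.2/29.8 = -0.208053…
Arc Ed = %ΔQ / %ΔP = (1580/12210) / (-6.2/29.8) = -0.6219…

-0.62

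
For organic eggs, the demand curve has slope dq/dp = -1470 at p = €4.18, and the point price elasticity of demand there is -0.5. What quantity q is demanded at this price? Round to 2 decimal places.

Ed = (dq/dp)·(p/q) ⇒ q = (dq/dp)·p/Ed = (-1470)·4.18/(-0.5) = 12289.2

12289.20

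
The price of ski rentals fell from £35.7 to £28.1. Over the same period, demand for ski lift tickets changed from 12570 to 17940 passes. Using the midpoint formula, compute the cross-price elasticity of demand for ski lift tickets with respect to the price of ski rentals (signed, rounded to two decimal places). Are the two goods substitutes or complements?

-1.48; complements

%ΔQ_{ski lift tickets} = (17940 − 12570)/avg = 5370/15255 = 0.352015…
%ΔP_{ski rentals} = (28.1 − 35.7)/avg = -7.6/31.9 = -0.238244…
E_cross = (5370/15255) / (-7.6/31.9) = -1.4775…
E_cross < 0 ⇒ the goods are complements.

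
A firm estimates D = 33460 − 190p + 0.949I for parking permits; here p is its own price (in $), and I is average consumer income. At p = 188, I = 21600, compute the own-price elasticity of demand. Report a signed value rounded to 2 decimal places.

At the given values, D = 33460 − 190(188) + 0.949(21600) = 18238.4.
∂D/∂p = −190.
E = (-190) × (188/18238.4) = -1.9585…

-1.96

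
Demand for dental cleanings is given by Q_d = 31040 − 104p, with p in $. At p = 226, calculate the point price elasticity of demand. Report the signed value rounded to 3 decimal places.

dQ_d/dp = −104. At p = 226, Q_d = 31040 − 104(226) = 7536.
Ed = (dQ_d/dp)·(p/Q_d) = −104 × (226/7536) = -3.11889…

-3.119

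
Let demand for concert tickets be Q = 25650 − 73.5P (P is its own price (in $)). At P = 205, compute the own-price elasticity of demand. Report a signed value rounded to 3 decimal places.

-1.424

At the given values, Q = 25650 − 73.5(205) = 10582.5.
∂Q/∂P = −73.5.
E = (-73.5) × (205/10582.5) = -1.42381…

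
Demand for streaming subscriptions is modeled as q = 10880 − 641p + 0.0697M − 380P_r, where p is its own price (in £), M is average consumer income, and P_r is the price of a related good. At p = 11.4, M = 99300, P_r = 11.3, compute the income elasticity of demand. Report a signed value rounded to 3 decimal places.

1.116

At the given values, q = 10880 − 641(11.4) + 0.0697(99300) − 380(11.3) = 6199.81.
∂q/∂M = 0.0697.
E = (0.0697) × (99300/6199.81) = 1.11635…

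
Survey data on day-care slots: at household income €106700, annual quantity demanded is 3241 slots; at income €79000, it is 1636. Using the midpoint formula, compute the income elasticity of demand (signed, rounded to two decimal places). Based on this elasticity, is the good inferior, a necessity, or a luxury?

%ΔQ = (1636 − 3241)/[( 3241 + 1636)/2] = -1605/2438.5 = -0.658191…
%ΔIncome = (79000 − 106700)/[( 106700 + 79000)/2] = -27700/92850 = -0.298330…
E_income = (-1605/2438.5) / (-27700/92850) = 2.2062…
E_income > 1 ⇒ normal good, luxury.

2.21; luxury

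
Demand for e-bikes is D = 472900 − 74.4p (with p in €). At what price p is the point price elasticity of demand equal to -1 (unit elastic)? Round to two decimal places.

3178.09

Ed = −74.4p/(472900 − 74.4p). Set this equal to -1:
74.4p = 1·(472900 − 74.4p) ⇒ 74.4p(1 + 1) = 1·472900
p = 1·472900 / (74.4·2) = 3178.0913…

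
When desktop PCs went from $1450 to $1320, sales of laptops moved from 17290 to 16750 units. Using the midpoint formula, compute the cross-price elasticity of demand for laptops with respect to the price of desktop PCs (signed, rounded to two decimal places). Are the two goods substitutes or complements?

%ΔQ_{laptops} = (16750 − 17290)/avg = -540/17020 = -0.031727…
%ΔP_{desktop PCs} = (1320 − 1450)/avg = -130/1385 = -0.093862…
E_cross = (-540/17020) / (-130/1385) = 0.3380…
E_cross > 0 ⇒ the goods are substitutes.

0.34; substitutes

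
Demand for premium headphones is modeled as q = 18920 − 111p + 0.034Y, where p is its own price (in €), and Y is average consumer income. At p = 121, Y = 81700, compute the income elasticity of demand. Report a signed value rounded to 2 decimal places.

At the given values, q = 18920 − 111(121) + 0.034(81700) = 8266.8.
∂q/∂Y = 0.034.
E = (0.034) × (81700/8266.8) = 0.3360…

0.34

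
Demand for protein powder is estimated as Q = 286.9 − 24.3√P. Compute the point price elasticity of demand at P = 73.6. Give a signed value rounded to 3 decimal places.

dQ/dP = −24.3/(2√P) = -1.41624. At P = 73.6, Q = 78.4292.
Ed = (dQ/dP)·(P/Q) = (-1.41624) × (73.6/78.4292) = -1.32903…

-1.329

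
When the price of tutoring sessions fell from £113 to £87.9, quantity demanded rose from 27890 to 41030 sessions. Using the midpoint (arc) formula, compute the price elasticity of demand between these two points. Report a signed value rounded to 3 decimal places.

-1.526

%ΔQ = (41030 − 27890) / [(27890 + 41030)/2] = 13140/34460 = 0.381311…
%ΔP = (87.9 − 113) / [(113 + 87.9)/2] = -25.1/100.45 = -0.249875…
Arc Ed = %ΔQ / %ΔP = (13140/34460) / (-25.1/100.45) = -1.52600…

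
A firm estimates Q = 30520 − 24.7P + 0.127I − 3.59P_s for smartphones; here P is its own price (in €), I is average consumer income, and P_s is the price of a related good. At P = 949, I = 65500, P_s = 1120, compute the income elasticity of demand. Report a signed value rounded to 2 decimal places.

0.73

At the given values, Q = 30520 − 24.7(949) + 0.127(65500) − 3.59(1120) = 11377.4.
∂Q/∂I = 0.127.
E = (0.127) × (65500/11377.4) = 0.7311…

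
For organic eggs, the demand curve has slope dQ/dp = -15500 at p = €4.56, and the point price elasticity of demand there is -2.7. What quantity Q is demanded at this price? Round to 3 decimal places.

Ed = (dQ/dp)·(p/Q) ⇒ Q = (dQ/dp)·p/Ed = (-15500)·4.56/(-2.7) = 26177.77777…

26177.778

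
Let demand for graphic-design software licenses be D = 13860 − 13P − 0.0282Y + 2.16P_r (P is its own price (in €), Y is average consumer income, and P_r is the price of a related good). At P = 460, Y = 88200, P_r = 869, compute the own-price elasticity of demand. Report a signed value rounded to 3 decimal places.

-0.823

At the given values, D = 13860 − 13(460) − 0.0282(88200) + 2.16(869) = 7269.8.
∂D/∂P = −13.
E = (-13) × (460/7269.8) = -0.82258…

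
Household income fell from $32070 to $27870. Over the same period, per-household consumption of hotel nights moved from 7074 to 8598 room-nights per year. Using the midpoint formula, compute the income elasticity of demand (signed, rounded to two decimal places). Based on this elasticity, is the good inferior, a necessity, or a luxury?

-1.39; inferior

%ΔQ = (8598 − 7074)/[( 7074 + 8598)/2] = 1524/7836 = 0.194486…
%ΔIncome = (27870 − 32070)/[( 32070 + 27870)/2] = -4200/29970 = -0.140140…
E_income = (1524/7836) / (-4200/29970) = -1.3878…
E_income < 0 ⇒ inferior good.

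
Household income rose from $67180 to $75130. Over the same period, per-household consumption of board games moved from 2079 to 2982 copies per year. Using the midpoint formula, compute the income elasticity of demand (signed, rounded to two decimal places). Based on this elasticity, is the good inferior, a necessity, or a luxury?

3.19; luxury

%ΔQ = (2982 − 2079)/[( 2079 + 2982)/2] = 903/2530.5 = 0.356846…
%ΔIncome = (75130 − 67180)/[( 67180 + 75130)/2] = 7950/71155 = 0.111727…
E_income = (903/2530.5) / (7950/71155) = 3.1938…
E_income > 1 ⇒ normal good, luxury.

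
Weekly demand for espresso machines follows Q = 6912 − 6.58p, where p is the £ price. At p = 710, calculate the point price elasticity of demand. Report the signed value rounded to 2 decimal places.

dQ/dp = −6.58. At p = 710, Q = 6912 − 6.58(710) = 2240.2.
Ed = (dQ/dp)·(p/Q) = −6.58 × (710/2240.2) = -2.0854…

-2.09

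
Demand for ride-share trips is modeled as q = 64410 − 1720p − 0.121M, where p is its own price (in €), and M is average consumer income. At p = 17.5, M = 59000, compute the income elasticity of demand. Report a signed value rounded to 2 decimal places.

At the given values, q = 64410 − 1720(17.5) − 0.121(59000) = 27171.
∂q/∂M = -0.121.
E = (-0.121) × (59000/27171) = -0.2627…

-0.26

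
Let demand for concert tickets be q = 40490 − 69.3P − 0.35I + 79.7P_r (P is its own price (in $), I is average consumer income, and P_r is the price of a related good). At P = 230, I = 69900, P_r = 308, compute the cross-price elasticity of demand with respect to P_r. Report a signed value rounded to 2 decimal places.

At the given values, q = 40490 − 69.3(230) − 0.35(69900) + 79.7(308) = 24633.6.
∂q/∂P_r = 79.7.
E = (79.7) × (308/24633.6) = 0.9965…

1.00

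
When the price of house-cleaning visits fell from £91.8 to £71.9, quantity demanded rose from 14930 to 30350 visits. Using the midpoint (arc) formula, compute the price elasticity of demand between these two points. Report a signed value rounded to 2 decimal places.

-2.80

%ΔQ = (30350 − 14930) / [(14930 + 30350)/2] = 15420/22640 = 0.681095…
%ΔP = (71.9 − 91.8) / [(91.8 + 71.9)/2] = -19.9/81.85 = -0.243127…
Arc Ed = %ΔQ / %ΔP = (15420/22640) / (-19.9/81.85) = -2.8013…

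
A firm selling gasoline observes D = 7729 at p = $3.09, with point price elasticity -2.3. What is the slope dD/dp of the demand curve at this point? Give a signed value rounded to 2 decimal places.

Ed = (dD/dp)·(p/D) ⇒ dD/dp = Ed·D/p = (-2.3)·7729/3.09 = -5752.9773…

-5752.98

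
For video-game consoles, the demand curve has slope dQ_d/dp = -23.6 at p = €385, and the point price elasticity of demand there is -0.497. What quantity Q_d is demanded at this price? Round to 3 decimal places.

18281.690

Ed = (dQ_d/dp)·(p/Q_d) ⇒ Q_d = (dQ_d/dp)·p/Ed = (-23.6)·385/(-0.497) = 18281.69014…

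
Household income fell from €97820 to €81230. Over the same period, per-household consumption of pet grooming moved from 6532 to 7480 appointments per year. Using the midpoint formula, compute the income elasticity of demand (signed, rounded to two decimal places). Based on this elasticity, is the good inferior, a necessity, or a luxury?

-0.73; inferior

%ΔQ = (7480 − 6532)/[( 6532 + 7480)/2] = 948/7006 = 0.135312…
%ΔIncome = (81230 − 97820)/[( 97820 + 81230)/2] = -16590/89525 = -0.185311…
E_income = (948/7006) / (-16590/89525) = -0.7301…
E_income < 0 ⇒ inferior good.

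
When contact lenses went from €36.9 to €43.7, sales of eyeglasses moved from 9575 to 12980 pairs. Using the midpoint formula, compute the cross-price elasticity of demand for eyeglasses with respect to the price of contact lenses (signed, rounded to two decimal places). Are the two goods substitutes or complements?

%ΔQ_{eyeglasses} = (12980 − 9575)/avg = 3405/11277.5 = 0.301928…
%ΔP_{contact lenses} = (43.7 − 36.9)/avg = 6.8/40.3 = 0.168734…
E_cross = (3405/11277.5) / (6.8/40.3) = 1.7893…
E_cross > 0 ⇒ the goods are substitutes.

1.79; substitutes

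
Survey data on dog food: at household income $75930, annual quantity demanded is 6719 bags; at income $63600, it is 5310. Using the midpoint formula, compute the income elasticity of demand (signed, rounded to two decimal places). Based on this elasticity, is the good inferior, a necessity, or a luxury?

1.33; luxury

%ΔQ = (5310 − 6719)/[( 6719 + 5310)/2] = -1409/6014.5 = -0.234267…
%ΔIncome = (63600 − 75930)/[( 75930 + 63600)/2] = -12330/69765 = -0.176736…
E_income = (-1409/6014.5) / (-12330/69765) = 1.3255…
E_income > 1 ⇒ normal good, luxury.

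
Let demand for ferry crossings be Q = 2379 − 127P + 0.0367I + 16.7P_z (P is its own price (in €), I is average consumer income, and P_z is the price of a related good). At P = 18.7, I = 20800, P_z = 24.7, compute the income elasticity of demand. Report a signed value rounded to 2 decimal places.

0.65

At the given values, Q = 2379 − 127(18.7) + 0.0367(20800) + 16.7(24.7) = 1179.95.
∂Q/∂I = 0.0367.
E = (0.0367) × (20800/1179.95) = 0.6469…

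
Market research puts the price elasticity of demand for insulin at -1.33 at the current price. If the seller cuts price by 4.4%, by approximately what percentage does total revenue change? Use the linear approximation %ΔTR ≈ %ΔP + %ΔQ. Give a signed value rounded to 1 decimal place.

+1.5%

%ΔQ ≈ Ed × %ΔP = (-1.33) × (-4.4%) = +5.8520%
%ΔTR ≈ %ΔP + %ΔQ = (-4.4%) + (+5.8520%) = +1.4520%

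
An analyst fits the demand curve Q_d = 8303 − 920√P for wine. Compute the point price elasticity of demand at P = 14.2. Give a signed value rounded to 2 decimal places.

-0.36

dQ_d/dP = −920/(2√P) = -122.071. At P = 14.2, Q_d = 4836.17.
Ed = (dQ_d/dP)·(P/Q_d) = (-122.071) × (14.2/4836.17) = -0.3584…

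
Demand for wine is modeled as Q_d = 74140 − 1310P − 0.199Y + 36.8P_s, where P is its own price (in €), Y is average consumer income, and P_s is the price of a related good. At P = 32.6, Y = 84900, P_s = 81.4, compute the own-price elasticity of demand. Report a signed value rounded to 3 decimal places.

-2.436

At the given values, Q_d = 74140 − 1310(32.6) − 0.199(84900) + 36.8(81.4) = 17534.42.
∂Q_d/∂P = −1310.
E = (-1310) × (32.6/17534.42) = -2.43555…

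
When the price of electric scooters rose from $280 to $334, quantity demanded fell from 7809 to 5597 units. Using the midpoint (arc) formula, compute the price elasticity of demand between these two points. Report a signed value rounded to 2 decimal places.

%ΔQ = (5597 − 7809) / [(7809 + 5597)/2] = -2212/6703 = -0.330001…
%ΔP = (334 − 280) / [(280 + 334)/2] = 54/307 = 0.175895…
Arc Ed = %ΔQ / %ΔP = (-2212/6703) / (54/307) = -1.8761…

-1.88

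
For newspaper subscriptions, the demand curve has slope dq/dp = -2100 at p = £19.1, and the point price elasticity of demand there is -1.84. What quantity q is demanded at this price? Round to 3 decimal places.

21798.913

Ed = (dq/dp)·(p/q) ⇒ q = (dq/dp)·p/Ed = (-2100)·19.1/(-1.84) = 21798.91304…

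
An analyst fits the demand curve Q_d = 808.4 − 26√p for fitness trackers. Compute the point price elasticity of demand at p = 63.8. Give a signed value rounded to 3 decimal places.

dQ_d/dp = −26/(2√p) = -1.62755. At p = 63.8, Q_d = 600.725.
Ed = (dQ_d/dp)·(p/Q_d) = (-1.62755) × (63.8/600.725) = -0.17285…

-0.173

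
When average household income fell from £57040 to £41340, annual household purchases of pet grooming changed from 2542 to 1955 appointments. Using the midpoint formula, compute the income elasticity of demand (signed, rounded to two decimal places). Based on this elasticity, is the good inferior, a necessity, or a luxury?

%ΔQ = (1955 − 2542)/[( 2542 + 1955)/2] = -587/2248.5 = -0.261062…
%ΔIncome = (41340 − 57040)/[( 57040 + 41340)/2] = -15700/49190 = -0.319170…
E_income = (-587/2248.5) / (-15700/49190) = 0.8179…
0 < E_income < 1 ⇒ normal good, necessity.

0.82; necessity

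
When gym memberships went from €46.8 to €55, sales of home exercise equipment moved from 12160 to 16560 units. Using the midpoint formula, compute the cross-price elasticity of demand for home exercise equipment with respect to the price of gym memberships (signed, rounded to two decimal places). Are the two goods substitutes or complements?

%ΔQ_{home exercise equipment} = (16560 − 12160)/avg = 4400/14360 = 0.306406…
%ΔP_{gym memberships} = (55 − 46.8)/avg = 8.2/50.9 = 0.161100…
E_cross = (4400/14360) / (8.2/50.9) = 1.9019…
E_cross > 0 ⇒ the goods are substitutes.

1.90; substitutes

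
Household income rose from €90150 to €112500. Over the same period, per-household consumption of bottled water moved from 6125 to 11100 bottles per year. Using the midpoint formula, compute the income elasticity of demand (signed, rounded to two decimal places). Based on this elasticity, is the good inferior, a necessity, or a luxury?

%ΔQ = (11100 − 6125)/[( 6125 + 11100)/2] = 4975/8612.5 = 0.577648…
%ΔIncome = (112500 − 90150)/[( 90150 + 112500)/2] = 22350/101325 = 0.220577…
E_income = (4975/8612.5) / (22350/101325) = 2.6188…
E_income > 1 ⇒ normal good, luxury.

2.62; luxury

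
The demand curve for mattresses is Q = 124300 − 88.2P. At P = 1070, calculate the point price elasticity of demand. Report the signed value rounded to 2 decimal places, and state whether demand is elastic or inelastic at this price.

dQ/dP = −88.2. At P = 1070, Q = 124300 − 88.2(1070) = 29926.
Ed = (dQ/dP)·(P/Q) = −88.2 × (1070/29926) = -3.1535…
|Ed| = 3.15 > 1, so demand is elastic.

-3.15; elastic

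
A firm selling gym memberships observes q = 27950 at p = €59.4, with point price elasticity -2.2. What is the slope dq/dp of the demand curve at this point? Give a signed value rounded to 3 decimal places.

Ed = (dq/dp)·(p/q) ⇒ dq/dp = Ed·q/p = (-2.2)·27950/59.4 = -1035.18518…

-1035.185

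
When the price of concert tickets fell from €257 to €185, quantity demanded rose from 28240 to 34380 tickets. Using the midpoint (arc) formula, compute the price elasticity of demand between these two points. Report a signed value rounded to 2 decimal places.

%ΔQ = (34380 − 28240) / [(28240 + 34380)/2] = 6140/31310 = 0.196103…
%ΔP = (185 − 257) / [(257 + 185)/2] = -72/221 = -0.325791…
Arc Ed = %ΔQ / %ΔP = (6140/31310) / (-72/221) = -0.6019…

-0.60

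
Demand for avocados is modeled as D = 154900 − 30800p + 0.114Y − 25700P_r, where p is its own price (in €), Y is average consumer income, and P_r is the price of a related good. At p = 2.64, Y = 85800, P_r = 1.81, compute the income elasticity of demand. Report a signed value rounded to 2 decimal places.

0.27

At the given values, D = 154900 − 30800(2.64) + 0.114(85800) − 25700(1.81) = 36852.2.
∂D/∂Y = 0.114.
E = (0.114) × (85800/36852.2) = 0.2654…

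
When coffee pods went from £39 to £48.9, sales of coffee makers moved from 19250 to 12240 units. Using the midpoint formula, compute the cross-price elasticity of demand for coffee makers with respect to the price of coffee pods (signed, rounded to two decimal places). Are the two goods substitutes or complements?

%ΔQ_{coffee makers} = (12240 − 19250)/avg = -7010/15745 = -0.445220…
%ΔP_{coffee pods} = (48.9 − 39)/avg = 9.9/43.95 = 0.225255…
E_cross = (-7010/15745) / (9.9/43.95) = -1.9765…
E_cross < 0 ⇒ the goods are complements.

-1.98; complements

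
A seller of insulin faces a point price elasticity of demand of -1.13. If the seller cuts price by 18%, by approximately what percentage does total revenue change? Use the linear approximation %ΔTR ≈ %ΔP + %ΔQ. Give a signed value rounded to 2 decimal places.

%ΔQ ≈ Ed × %ΔP = (-1.13) × (-18%) = +20.3400%
%ΔTR ≈ %ΔP + %ΔQ = (-18%) + (+20.3400%) = +2.3400%

+2.34%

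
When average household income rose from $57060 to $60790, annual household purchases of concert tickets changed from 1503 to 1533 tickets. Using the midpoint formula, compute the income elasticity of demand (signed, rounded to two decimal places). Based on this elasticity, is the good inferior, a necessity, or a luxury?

%ΔQ = (1533 − 1503)/[( 1503 + 1533)/2] = 30/1518 = 0.019762…
%ΔIncome = (60790 − 57060)/[( 57060 + 60790)/2] = 3730/58925 = 0.063300…
E_income = (30/1518) / (3730/58925) = 0.3122…
0 < E_income < 1 ⇒ normal good, necessity.

0.31; necessity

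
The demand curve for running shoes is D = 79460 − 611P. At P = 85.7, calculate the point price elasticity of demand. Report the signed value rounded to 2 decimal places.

-1.93

dD/dP = −611. At P = 85.7, D = 79460 − 611(85.7) = 27097.3.
Ed = (dD/dP)·(P/D) = −611 × (85.7/27097.3) = -1.9323…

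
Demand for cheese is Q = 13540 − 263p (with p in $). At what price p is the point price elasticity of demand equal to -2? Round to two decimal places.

Ed = −263p/(13540 − 263p). Set this equal to -2:
263p = 2·(13540 − 263p) ⇒ 263p(1 + 2) = 2·13540
p = 2·13540 / (263·3) = 34.3219…

34.32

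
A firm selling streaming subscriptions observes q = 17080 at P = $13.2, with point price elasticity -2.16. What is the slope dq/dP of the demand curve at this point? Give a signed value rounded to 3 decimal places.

-2794.909

Ed = (dq/dP)·(P/q) ⇒ dq/dP = Ed·q/P = (-2.16)·17080/13.2 = -2794.90909…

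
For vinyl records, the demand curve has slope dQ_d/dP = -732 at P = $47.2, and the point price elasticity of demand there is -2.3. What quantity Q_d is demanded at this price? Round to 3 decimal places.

Ed = (dQ_d/dP)·(P/Q_d) ⇒ Q_d = (dQ_d/dP)·P/Ed = (-732)·47.2/(-2.3) = 15021.91304…

15021.913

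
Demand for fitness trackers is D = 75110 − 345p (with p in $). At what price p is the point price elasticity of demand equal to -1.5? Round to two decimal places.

Ed = −345p/(75110 − 345p). Set this equal to -1.5:
345p = 1.5·(75110 − 345p) ⇒ 345p(1 + 1.5) = 1.5·75110
p = 1.5·75110 / (345·2.5) = 130.6260…

130.63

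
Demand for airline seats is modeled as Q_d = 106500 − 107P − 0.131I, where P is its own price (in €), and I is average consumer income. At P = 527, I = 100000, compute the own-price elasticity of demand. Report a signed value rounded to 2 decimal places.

At the given values, Q_d = 106500 − 107(527) − 0.131(100000) = 37011.
∂Q_d/∂P = −107.
E = (-107) × (527/37011) = -1.5235…

-1.52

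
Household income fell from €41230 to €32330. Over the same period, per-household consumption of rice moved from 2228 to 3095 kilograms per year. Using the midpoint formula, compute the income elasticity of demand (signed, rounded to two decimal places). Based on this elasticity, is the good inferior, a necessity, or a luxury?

%ΔQ = (3095 − 2228)/[( 2228 + 3095)/2] = 867/2661.5 = 0.325756…
%ΔIncome = (32330 − 41230)/[( 41230 + 32330)/2] = -8900/36780 = -0.241979…
E_income = (867/2661.5) / (-8900/36780) = -1.3462…
E_income < 0 ⇒ inferior good.

-1.35; inferior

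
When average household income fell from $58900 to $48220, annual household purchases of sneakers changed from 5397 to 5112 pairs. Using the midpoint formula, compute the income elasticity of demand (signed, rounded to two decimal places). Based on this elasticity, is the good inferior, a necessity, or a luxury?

0.27; necessity

%ΔQ = (5112 − 5397)/[( 5397 + 5112)/2] = -285/5254.5 = -0.054239…
%ΔIncome = (48220 − 58900)/[( 58900 + 48220)/2] = -10680/53560 = -0.199402…
E_income = (-285/5254.5) / (-10680/53560) = 0.2720…
0 < E_income < 1 ⇒ normal good, necessity.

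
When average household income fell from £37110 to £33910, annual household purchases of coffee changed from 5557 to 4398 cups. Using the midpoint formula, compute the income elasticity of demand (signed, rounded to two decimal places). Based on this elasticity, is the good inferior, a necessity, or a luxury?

%ΔQ = (4398 − 5557)/[( 5557 + 4398)/2] = -1159/4977.5 = -0.232847…
%ΔIncome = (33910 − 37110)/[( 37110 + 33910)/2] = -3200/35510 = -0.090115…
E_income = (-1159/4977.5) / (-3200/35510) = 2.5838…
E_income > 1 ⇒ normal good, luxury.

2.58; luxury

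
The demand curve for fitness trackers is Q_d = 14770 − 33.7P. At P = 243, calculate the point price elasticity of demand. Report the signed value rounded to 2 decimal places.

dQ_d/dP = −33.7. At P = 243, Q_d = 14770 − 33.7(243) = 6580.9.
Ed = (dQ_d/dP)·(P/Q_d) = −33.7 × (243/6580.9) = -1.2443…

-1.24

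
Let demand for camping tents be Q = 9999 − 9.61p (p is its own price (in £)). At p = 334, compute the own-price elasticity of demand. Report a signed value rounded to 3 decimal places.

-0.473

At the given values, Q = 9999 − 9.61(334) = 6789.26.
∂Q/∂p = −9.61.
E = (-9.61) × (334/6789.26) = -0.47276…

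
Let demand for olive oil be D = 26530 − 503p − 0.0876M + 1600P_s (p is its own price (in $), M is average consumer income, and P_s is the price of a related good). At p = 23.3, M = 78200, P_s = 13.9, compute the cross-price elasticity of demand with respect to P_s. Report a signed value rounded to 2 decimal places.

At the given values, D = 26530 − 503(23.3) − 0.0876(78200) + 1600(13.9) = 30199.78.
∂D/∂P_s = 1600.
E = (1600) × (13.9/30199.78) = 0.7364…

0.74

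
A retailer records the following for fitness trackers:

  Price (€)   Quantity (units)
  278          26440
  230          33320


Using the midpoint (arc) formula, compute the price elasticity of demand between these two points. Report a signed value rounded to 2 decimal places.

%ΔQ = (33320 − 26440) / [(26440 + 33320)/2] = 6880/29880 = 0.230254…
%ΔP = (230 − 278) / [(278 + 230)/2] = -48/254 = -0.188976…
Arc Ed = %ΔQ / %ΔP = (6880/29880) / (-48/254) = -1.2184…

-1.22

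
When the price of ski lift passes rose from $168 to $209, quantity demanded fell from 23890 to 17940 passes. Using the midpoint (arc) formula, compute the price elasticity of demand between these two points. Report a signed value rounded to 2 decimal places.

%ΔQ = (17940 − 23890) / [(23890 + 17940)/2] = -5950/20915 = -0.284484…
%ΔP = (209 − 168) / [(168 + 209)/2] = 41/188.5 = 0.217506…
Arc Ed = %ΔQ / %ΔP = (-5950/20915) / (41/188.5) = -1.3079…

-1.31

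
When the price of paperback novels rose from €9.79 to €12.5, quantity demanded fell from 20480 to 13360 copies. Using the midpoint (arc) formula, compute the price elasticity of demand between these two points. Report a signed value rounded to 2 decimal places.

-1.73

%ΔQ = (13360 − 20480) / [(20480 + 13360)/2] = -7120/16920 = -0.420803…
%ΔP = (12.5 − 9.79) / [(9.79 + 12.5)/2] = 2.71/11.145 = 0.243158…
Arc Ed = %ΔQ / %ΔP = (-7120/16920) / (2.71/11.145) = -1.7305…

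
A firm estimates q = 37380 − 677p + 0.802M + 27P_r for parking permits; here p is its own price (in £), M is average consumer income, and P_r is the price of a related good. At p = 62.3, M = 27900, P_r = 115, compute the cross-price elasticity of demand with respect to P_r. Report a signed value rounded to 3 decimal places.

At the given values, q = 37380 − 677(62.3) + 0.802(27900) + 27(115) = 20683.7.
∂q/∂P_r = 27.
E = (27) × (115/20683.7) = 0.15011…

0.150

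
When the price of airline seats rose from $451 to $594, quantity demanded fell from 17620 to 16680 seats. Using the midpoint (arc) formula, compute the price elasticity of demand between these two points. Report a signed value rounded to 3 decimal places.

%ΔQ = (16680 − 17620) / [(17620 + 16680)/2] = -940/17150 = -0.054810…
%ΔP = (594 − 451) / [(451 + 594)/2] = 143/522.5 = 0.273684…
Arc Ed = %ΔQ / %ΔP = (-940/17150) / (143/522.5) = -0.20026…

-0.200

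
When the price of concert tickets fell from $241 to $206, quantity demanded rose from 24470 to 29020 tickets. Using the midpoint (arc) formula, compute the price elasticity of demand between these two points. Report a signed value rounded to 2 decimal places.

-1.09

%ΔQ = (29020 − 24470) / [(24470 + 29020)/2] = 4550/26745 = 0.170125…
%ΔP = (206 − 241) / [(241 + 206)/2] = -35/223.5 = -0.156599…
Arc Ed = %ΔQ / %ΔP = (4550/26745) / (-35/223.5) = -1.0863…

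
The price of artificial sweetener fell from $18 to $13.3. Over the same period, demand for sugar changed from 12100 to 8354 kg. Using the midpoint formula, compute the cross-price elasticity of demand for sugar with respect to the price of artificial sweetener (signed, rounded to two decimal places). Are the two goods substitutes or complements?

1.22; substitutes

%ΔQ_{sugar} = (8354 − 12100)/avg = -3746/10227 = -0.366285…
%ΔP_{artificial sweetener} = (13.3 − 18)/avg = -4.7/15.65 = -0.300319…
E_cross = (-3746/10227) / (-4.7/15.65) = 1.2196…
E_cross > 0 ⇒ the goods are substitutes.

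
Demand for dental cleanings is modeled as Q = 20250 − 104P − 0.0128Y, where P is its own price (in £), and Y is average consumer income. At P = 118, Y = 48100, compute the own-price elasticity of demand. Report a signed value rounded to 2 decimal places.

At the given values, Q = 20250 − 104(118) − 0.0128(48100) = 7362.32.
∂Q/∂P = −104.
E = (-104) × (118/7362.32) = -1.6668…

-1.67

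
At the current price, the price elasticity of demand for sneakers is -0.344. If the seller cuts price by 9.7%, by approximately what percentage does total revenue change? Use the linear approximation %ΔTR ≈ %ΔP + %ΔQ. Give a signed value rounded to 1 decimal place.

-6.4%

%ΔQ ≈ Ed × %ΔP = (-0.344) × (-9.7%) = +3.3368%
%ΔTR ≈ %ΔP + %ΔQ = (-9.7%) + (+3.3368%) = -6.3632%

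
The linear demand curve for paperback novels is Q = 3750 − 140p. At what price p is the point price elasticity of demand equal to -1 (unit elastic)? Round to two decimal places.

Ed = −140p/(3750 − 140p). Set this equal to -1:
140p = 1·(3750 − 140p) ⇒ 140p(1 + 1) = 1·3750
p = 1·3750 / (140·2) = 13.3928…

13.39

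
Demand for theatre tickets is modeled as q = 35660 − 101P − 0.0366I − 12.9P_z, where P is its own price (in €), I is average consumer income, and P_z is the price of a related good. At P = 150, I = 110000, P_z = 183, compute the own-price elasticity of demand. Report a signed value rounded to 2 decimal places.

-1.07

At the given values, q = 35660 − 101(150) − 0.0366(110000) − 12.9(183) = 14123.3.
∂q/∂P = −101.
E = (-101) × (150/14123.3) = -1.0726…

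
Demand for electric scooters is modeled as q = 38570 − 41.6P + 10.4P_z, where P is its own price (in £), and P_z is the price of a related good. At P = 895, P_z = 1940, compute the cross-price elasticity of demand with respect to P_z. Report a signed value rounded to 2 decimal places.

0.94

At the given values, q = 38570 − 41.6(895) + 10.4(1940) = 21514.
∂q/∂P_z = 10.4.
E = (10.4) × (1940/21514) = 0.9378…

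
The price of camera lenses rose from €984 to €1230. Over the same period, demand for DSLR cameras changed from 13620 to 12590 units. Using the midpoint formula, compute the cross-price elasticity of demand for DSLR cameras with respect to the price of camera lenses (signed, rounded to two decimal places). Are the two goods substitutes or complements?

%ΔQ_{DSLR cameras} = (12590 − 13620)/avg = -1030/13105 = -0.078595…
%ΔP_{camera lenses} = (1230 − 984)/avg = 246/1107 = 0.222222…
E_cross = (-1030/13105) / (246/1107) = -0.3536…
E_cross < 0 ⇒ the goods are complements.

-0.35; complements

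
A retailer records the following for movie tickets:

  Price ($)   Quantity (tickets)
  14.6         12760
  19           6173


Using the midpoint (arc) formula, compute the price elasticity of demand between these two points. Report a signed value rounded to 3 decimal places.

-2.657

%ΔQ = (6173 − 12760) / [(12760 + 6173)/2] = -6587/9466.5 = -0.695822…
%ΔP = (19 − 14.6) / [(14.6 + 19)/2] = 4.4/16.8 = 0.261904…
Arc Ed = %ΔQ / %ΔP = (-6587/9466.5) / (4.4/16.8) = -2.65677…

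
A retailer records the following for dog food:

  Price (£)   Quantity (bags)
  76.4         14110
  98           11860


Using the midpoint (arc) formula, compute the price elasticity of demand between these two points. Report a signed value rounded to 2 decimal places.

-0.70

%ΔQ = (11860 − 14110) / [(14110 + 11860)/2] = -2250/12985 = -0.173276…
%ΔP = (98 − 76.4) / [(76.4 + 98)/2] = 21.6/87.2 = 0.247706…
Arc Ed = %ΔQ / %ΔP = (-2250/12985) / (21.6/87.2) = -0.6995…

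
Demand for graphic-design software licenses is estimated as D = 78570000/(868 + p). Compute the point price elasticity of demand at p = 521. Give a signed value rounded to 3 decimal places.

dD/dp = −78570000/(868 + p)² = -40.7242. At p = 521, D = 56565.9.
Ed = (dD/dp)·(p/D) = (-40.7242) × (521/56565.9) = -0.37508…

-0.375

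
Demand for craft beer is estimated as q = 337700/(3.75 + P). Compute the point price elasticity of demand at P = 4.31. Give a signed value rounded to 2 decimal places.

-0.53

dq/dP = −337700/(3.75 + P)² = -5198.3. At P = 4.31, q = 41898.3.
Ed = (dq/dP)·(P/q) = (-5198.3) × (4.31/41898.3) = -0.5347…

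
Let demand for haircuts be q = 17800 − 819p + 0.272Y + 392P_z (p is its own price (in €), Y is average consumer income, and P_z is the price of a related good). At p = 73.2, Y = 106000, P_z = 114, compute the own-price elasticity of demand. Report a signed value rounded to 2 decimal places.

At the given values, q = 17800 − 819(73.2) + 0.272(106000) + 392(114) = 31369.2.
∂q/∂p = −819.
E = (-819) × (73.2/31369.2) = -1.9111…

-1.91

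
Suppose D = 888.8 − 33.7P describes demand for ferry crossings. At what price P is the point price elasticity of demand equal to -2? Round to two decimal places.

17.58

Ed = −33.7P/(888.8 − 33.7P). Set this equal to -2:
33.7P = 2·(888.8 − 33.7P) ⇒ 33.7P(1 + 2) = 2·888.8
P = 2·888.8 / (33.7·3) = 17.5825…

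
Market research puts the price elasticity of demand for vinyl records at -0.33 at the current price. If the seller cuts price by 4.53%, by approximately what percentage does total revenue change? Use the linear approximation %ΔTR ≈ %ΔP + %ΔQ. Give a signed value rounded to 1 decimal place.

-3.0%

%ΔQ ≈ Ed × %ΔP = (-0.33) × (-4.53%) = +1.4949%
%ΔTR ≈ %ΔP + %ΔQ = (-4.53%) + (+1.4949%) = -3.0351%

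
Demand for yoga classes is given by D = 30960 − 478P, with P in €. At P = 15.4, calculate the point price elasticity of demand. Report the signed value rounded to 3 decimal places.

dD/dP = −478. At P = 15.4, D = 30960 − 478(15.4) = 23598.8.
Ed = (dD/dP)·(P/D) = −478 × (15.4/23598.8) = -0.31193…

-0.312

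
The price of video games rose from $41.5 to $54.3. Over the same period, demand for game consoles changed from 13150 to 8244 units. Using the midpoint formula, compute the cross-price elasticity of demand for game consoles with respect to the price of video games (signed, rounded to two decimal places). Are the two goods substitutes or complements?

%ΔQ_{game consoles} = (8244 − 13150)/avg = -4906/10697 = -0.458633…
%ΔP_{video games} = (54.3 − 41.5)/avg = 12.8/47.9 = 0.267223…
E_cross = (-4906/10697) / (12.8/47.9) = -1.7162…
E_cross < 0 ⇒ the goods are complements.

-1.72; complements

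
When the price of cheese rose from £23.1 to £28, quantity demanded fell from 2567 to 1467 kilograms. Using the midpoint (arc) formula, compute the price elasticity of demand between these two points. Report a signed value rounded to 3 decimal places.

-2.844

%ΔQ = (1467 − 2567) / [(2567 + 1467)/2] = -1100/2017 = -0.545364…
%ΔP = (28 − 23.1) / [(23.1 + 28)/2] = 4.9/25.55 = 0.191780…
Arc Ed = %ΔQ / %ΔP = (-1100/2017) / (4.9/25.55) = -2.84368…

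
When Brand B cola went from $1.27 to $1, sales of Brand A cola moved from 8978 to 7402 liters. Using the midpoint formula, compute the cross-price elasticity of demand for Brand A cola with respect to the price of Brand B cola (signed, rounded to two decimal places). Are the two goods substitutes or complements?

0.81; substitutes

%ΔQ_{Brand A cola} = (7402 − 8978)/avg = -1576/8190 = -0.192429…
%ΔP_{Brand B cola} = (1 − 1.27)/avg = -0.27/1.135 = -0.237885…
E_cross = (-1576/8190) / (-0.27/1.135) = 0.8089…
E_cross > 0 ⇒ the goods are substitutes.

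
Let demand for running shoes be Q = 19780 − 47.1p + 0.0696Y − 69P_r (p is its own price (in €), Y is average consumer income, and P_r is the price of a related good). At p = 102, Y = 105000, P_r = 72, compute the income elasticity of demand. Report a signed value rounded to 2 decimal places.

0.42

At the given values, Q = 19780 − 47.1(102) + 0.0696(105000) − 69(72) = 17315.8.
∂Q/∂Y = 0.0696.
E = (0.0696) × (105000/17315.8) = 0.4220…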